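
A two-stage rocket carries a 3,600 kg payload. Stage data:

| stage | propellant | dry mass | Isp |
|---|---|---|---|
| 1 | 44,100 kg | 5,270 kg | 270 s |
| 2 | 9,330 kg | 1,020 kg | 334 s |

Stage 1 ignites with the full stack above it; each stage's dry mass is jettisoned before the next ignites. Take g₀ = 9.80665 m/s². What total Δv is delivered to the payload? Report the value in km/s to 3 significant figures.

Ignition mass of stage 1 = 44,100+5,270 + 9,330+1,020 + 3,600 = 63,320 kg.
Stage 1: m₀ = 63,320 kg, m_f = 63,320 − 44,100 = 19,220 kg; Δv = 270×9.80665×ln(3.294) = 2647.8×1.1922 ≈ 3157 m/s.
Stage 2: m₀ = 13,950 kg, m_f = 13,950 − 9,330 = 4,620 kg; Δv = 334×9.80665×ln(3.019) = 3275.4×1.1051 ≈ 3620 m/s.
Total Δv = 3157 + 3620 = 6777 m/s.

Δv ≈ 6.78 km/s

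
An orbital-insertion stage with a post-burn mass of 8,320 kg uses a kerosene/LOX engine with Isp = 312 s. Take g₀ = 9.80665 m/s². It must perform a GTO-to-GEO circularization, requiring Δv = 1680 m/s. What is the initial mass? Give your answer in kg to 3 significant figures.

initial mass ≈ 14400 kg

v_e = Isp · g₀ = 312 × 9.80665 = 3059.7 m/s.
Rocket equation: m₀/m_f = exp(Δv / v_e) = exp(1680 / 3059.7) = exp(0.5491) = 1.7317.
m₀ = m_f × 1.7317 = 8,320 × 1.7317 = 14,407.7 kg.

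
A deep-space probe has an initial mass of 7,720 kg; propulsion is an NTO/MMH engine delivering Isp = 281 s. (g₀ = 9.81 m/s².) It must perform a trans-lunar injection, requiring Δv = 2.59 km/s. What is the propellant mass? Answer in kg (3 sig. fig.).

v_e = Isp · g₀ = 281 × 9.81 = 2756.6 m/s.
From the ideal rocket equation, m₀/m_f = exp(Δv / v_e) = exp(2590 / 2756.6) = exp(0.9396) = 2.5589.
m_f = 7,720 / 2.5589 = 3,016.92 kg, so propellant = m₀ − m_f = 7,720 − 3,016.92 = 4,703.08 kg.

propellant mass ≈ 4700 kg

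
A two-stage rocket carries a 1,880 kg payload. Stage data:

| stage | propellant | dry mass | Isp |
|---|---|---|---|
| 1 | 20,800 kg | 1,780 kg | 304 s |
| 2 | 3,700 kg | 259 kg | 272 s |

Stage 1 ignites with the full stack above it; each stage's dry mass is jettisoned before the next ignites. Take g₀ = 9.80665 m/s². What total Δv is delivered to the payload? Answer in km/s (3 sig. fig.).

Δv ≈ 6.60 km/s

Ignition mass of stage 1 = 20,800+1,780 + 3,700+259 + 1,880 = 28,419 kg.
Stage 1: m₀ = 28,419 kg, m_f = 28,419 − 20,800 = 7,619 kg; Δv = 304×9.80665×ln(3.73) = 2981.2×1.3164 ≈ 3925 m/s.
Stage 2: m₀ = 5,839 kg, m_f = 5,839 − 3,700 = 2,139 kg; Δv = 272×9.80665×ln(2.73) = 2667.4×1.0042 ≈ 2679 m/s.
Total Δv = 3925 + 2679 = 6604 m/s.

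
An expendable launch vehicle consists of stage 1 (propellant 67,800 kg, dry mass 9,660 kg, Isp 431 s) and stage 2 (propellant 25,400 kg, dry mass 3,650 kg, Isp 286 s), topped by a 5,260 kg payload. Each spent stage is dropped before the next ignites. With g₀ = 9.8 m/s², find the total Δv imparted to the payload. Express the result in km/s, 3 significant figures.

Ignition mass of stage 1 = 67,800+9,660 + 25,400+3,650 + 5,260 = 111,770 kg.
Stage 1: m₀ = 111,770 kg, m_f = 111,770 − 67,800 = 43,970 kg; Δv = 431×9.8×ln(2.542) = 4223.8×0.9329 ≈ 3941 m/s.
Stage 2: m₀ = 34,310 kg, m_f = 34,310 − 25,400 = 8,910 kg; Δv = 286×9.8×ln(3.851) = 2802.8×1.3483 ≈ 3779 m/s.
Total Δv = 3941 + 3779 = 7720 m/s.

Δv ≈ 7.72 km/s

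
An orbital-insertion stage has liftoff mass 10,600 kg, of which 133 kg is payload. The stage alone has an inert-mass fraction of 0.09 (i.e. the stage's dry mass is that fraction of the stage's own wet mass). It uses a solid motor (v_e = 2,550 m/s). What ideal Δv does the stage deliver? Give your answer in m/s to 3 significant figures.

Stage wet mass = m₀ − payload = 10,600 − 133 = 10,467 kg.
Stage dry mass = ε × stage wet mass = 0.09 × 10,467 = 942.03 kg.
Burnout mass m_f = stage dry + payload = 942.03 + 133 = 1,075.03 kg.
Using Δv = v_e ln(m₀/m_f): Δv = v_e · ln(10,600/1,075.03) = 2550.0 × ln(9.86) = 2550.0 × 2.2885 ≈ 5836 m/s.

Δv ≈ 5840 m/s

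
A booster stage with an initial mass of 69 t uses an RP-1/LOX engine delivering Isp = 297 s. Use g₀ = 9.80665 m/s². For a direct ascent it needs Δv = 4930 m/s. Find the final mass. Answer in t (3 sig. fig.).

v_e = Isp · g₀ = 297 × 9.80665 = 2912.6 m/s.
m₀/m_f = exp(Δv / v_e) = exp(4930 / 2912.6) = exp(1.6927) = 5.4339.
m_f = m₀ / 5.4339 = 69 / 5.4339 = 12.6981 t.

final mass ≈ 12.7 t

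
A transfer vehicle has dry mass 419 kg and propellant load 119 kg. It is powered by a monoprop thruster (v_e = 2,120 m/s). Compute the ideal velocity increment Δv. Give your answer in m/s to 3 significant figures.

m₀ = m_dry + m_prop = 419 + 119 = 538 kg.
Using Δv = v_e ln(m₀/m_f): Δv = v_e · ln(m₀/m_f) = 2120.0 × ln(1.284) = 2120.0 × 0.2500 ≈ 530.0 m/s.

Δv ≈ 530 m/s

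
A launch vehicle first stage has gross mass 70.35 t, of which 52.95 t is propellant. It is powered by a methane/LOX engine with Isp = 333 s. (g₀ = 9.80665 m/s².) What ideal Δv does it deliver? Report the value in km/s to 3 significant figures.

v_e = Isp · g₀ = 333 × 9.80665 = 3265.6 m/s.
m_f = m₀ − m_prop = 70.35 − 52.95 = 17.4 t.
Δv = v_e · ln(m₀/m_f) = 3265.6 × ln(4.043) = 3265.6 × 1.3970 ≈ 4562.1 m/s.

Δv ≈ 4.56 km/s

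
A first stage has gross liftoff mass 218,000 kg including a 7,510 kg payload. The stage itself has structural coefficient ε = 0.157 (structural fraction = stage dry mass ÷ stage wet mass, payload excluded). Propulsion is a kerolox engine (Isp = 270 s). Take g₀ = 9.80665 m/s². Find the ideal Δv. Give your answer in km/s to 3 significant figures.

Stage wet mass = m₀ − payload = 218,000 − 7,510 = 210,490 kg.
Stage dry mass = ε × stage wet mass = 0.157 × 210,490 = 33,046.9 kg.
Burnout mass m_f = stage dry + payload = 33,046.9 + 7,510 = 40,556.9 kg.
v_e = Isp · g₀ = 270 × 9.80665 = 2647.8 m/s.
Using Δv = v_e ln(m₀/m_f): Δv = v_e · ln(218,000/40,556.9) = 2647.8 × ln(5.375) = 2647.8 × 1.6818 ≈ 4453 m/s.

Δv ≈ 4.45 km/s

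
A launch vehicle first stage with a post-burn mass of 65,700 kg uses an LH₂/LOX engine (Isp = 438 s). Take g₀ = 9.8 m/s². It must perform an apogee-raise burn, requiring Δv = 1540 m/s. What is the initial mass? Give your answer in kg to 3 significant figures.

v_e = Isp · g₀ = 438 × 9.8 = 4292.4 m/s.
By the Tsiolkovsky rocket equation, m₀/m_f = exp(Δv / v_e) = exp(1540 / 4292.4) = exp(0.3588) = 1.4316.
m₀ = m_f × 1.4316 = 65,700 × 1.4316 = 94,056.1 kg.

initial mass ≈ 94100 kg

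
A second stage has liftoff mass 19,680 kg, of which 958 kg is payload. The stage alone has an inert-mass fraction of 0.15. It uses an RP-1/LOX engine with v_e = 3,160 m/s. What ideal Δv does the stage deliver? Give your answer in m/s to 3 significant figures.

Stage wet mass = m₀ − payload = 19,680 − 958 = 18,722 kg.
Stage dry mass = ε × stage wet mass = 0.15 × 18,722 = 2,808.3 kg.
Burnout mass m_f = stage dry + payload = 2,808.3 + 958 = 3,766.3 kg.
Rocket equation: Δv = v_e · ln(19,680/3,766.3) = 3160.0 × ln(5.225) = 3160.0 × 1.6535 ≈ 5225 m/s.

Δv ≈ 5230 m/s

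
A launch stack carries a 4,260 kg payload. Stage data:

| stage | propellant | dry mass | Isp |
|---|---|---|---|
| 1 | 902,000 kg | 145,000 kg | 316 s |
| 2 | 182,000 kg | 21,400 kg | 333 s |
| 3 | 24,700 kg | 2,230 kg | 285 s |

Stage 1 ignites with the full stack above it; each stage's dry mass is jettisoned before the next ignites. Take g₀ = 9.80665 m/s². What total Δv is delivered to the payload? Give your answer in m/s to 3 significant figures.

Δv ≈ 13000 m/s

Ignition mass of stage 1 = 902,000+145,000 + 182,000+21,400 + 24,700+2,230 + 4,260 = 1,281,590 kg.
Stage 1: m₀ = 1,281,590 kg, m_f = 1,281,590 − 902,000 = 379,590 kg; Δv = 316×9.80665×ln(3.376) = 3098.9×1.2168 ≈ 3771 m/s.
Stage 2: m₀ = 234,590 kg, m_f = 234,590 − 182,000 = 52,590 kg; Δv = 333×9.80665×ln(4.461) = 3265.6×1.4953 ≈ 4883 m/s.
Stage 3: m₀ = 31,190 kg, m_f = 31,190 − 24,700 = 6,490 kg; Δv = 285×9.80665×ln(4.806) = 2794.9×1.5698 ≈ 4388 m/s.
Total Δv = 3771 + 4883 + 4388 = 13042 m/s.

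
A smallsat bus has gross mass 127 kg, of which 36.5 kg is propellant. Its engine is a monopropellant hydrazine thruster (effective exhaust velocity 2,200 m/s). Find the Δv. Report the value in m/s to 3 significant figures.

Δv ≈ 745 m/s

m_f = m₀ − m_prop = 127 − 36.5 = 90.5 kg.
Δv = v_e · ln(m₀/m_f) = 2200.0 × ln(1.403) = 2200.0 × 0.3388 ≈ 745.4 m/s.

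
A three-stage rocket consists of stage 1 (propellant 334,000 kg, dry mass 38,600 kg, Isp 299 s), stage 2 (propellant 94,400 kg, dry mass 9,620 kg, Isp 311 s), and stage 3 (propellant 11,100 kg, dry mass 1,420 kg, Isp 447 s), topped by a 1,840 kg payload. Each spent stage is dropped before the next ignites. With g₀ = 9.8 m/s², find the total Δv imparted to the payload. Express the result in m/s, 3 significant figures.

Δv ≈ 14700 m/s

Ignition mass of stage 1 = 334,000+38,600 + 94,400+9,620 + 11,100+1,420 + 1,840 = 490,980 kg.
Stage 1: m₀ = 490,980 kg, m_f = 490,980 − 334,000 = 156,980 kg; Δv = 299×9.8×ln(3.128) = 2930.2×1.1403 ≈ 3341 m/s.
Stage 2: m₀ = 118,380 kg, m_f = 118,380 − 94,400 = 23,980 kg; Δv = 311×9.8×ln(4.937) = 3047.8×1.5967 ≈ 4866 m/s.
Stage 3: m₀ = 14,360 kg, m_f = 14,360 − 11,100 = 3,260 kg; Δv = 447×9.8×ln(4.405) = 4380.6×1.4827 ≈ 6495 m/s.
Total Δv = 3341 + 4866 + 6495 = 14702 m/s.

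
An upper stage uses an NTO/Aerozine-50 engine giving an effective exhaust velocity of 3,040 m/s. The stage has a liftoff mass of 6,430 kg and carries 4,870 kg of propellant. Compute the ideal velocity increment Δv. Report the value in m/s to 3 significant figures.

m_f = m₀ − m_prop = 6,430 − 4,870 = 1,560 kg.
By the Tsiolkovsky rocket equation, Δv = v_e · ln(m₀/m_f) = 3040.0 × ln(4.122) = 3040.0 × 1.4163 ≈ 4305.5 m/s.

Δv ≈ 4310 m/s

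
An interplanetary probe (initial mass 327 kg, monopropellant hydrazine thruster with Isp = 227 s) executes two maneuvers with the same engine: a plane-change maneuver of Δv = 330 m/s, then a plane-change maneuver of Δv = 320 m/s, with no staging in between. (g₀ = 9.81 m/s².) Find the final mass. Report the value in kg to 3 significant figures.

v_e = Isp · g₀ = 227 × 9.81 = 2226.9 m/s.
After the first burn: m = 327 × exp(−330/2226.9) = 327 × 0.86227 = 281.962 kg.
After the second burn: m = 281.962 × exp(−320/2226.9) = 281.962 × 0.86615 = 244.221 kg.

final mass ≈ 244 kg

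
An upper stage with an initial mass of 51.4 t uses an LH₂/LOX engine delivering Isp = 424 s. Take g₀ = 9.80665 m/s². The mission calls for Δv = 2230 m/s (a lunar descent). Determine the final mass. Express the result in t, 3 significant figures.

final mass ≈ 30.1 t

v_e = Isp · g₀ = 424 × 9.80665 = 4158.0 m/s.
Using Δv = v_e ln(m₀/m_f): m₀/m_f = exp(Δv / v_e) = exp(2230 / 4158.0) = exp(0.5363) = 1.7097.
m_f = m₀ / 1.7097 = 51.4 / 1.7097 = 30.0638 t.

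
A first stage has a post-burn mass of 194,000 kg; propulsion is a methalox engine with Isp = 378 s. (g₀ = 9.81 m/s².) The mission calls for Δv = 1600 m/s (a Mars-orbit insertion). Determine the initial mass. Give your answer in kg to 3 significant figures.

v_e = Isp · g₀ = 378 × 9.81 = 3708.2 m/s.
By the Tsiolkovsky rocket equation, m₀/m_f = exp(Δv / v_e) = exp(1600 / 3708.2) = exp(0.4315) = 1.5395.
m₀ = m_f × 1.5395 = 194,000 × 1.5395 = 298,663 kg.

initial mass ≈ 299000 kg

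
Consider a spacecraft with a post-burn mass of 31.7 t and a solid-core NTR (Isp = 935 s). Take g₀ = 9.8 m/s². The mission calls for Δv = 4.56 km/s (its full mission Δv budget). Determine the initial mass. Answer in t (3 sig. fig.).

v_e = Isp · g₀ = 935 × 9.8 = 9163.0 m/s.
m₀/m_f = exp(Δv / v_e) = exp(4560 / 9163.0) = exp(0.4977) = 1.6449.
m₀ = m_f × 1.6449 = 31.7 × 1.6449 = 52.1433 t.

initial mass ≈ 52.1 t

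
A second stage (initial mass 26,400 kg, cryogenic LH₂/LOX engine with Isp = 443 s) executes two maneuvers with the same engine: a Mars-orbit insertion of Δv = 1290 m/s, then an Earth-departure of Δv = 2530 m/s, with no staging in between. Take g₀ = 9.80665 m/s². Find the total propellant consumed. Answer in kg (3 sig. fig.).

total propellant consumed ≈ 15400 kg

v_e = Isp · g₀ = 443 × 9.80665 = 4344.3 m/s.
After the first burn: m = 26400 × exp(−1290/4344.3) = 26400 × 0.74309 = 19,617.6 kg.
After the second burn: m = 19,617.6 × exp(−2530/4344.3) = 19,617.6 × 0.55858 = 10,958 kg.
Total propellant = m₀ − m_final = 26400 − 10,958 = 15,442 kg.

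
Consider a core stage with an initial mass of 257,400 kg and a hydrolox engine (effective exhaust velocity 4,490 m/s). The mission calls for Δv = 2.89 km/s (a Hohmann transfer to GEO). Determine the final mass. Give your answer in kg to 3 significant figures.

By the Tsiolkovsky rocket equation, m₀/m_f = exp(Δv / v_e) = exp(2890 / 4490.0) = exp(0.6437) = 1.9034.
m_f = m₀ / 1.9034 = 257,400 / 1.9034 = 135,232 kg.

final mass ≈ 135000 kg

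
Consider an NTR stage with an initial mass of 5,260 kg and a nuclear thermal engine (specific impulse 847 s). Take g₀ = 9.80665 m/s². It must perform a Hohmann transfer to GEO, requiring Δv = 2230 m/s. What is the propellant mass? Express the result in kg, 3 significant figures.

propellant mass ≈ 1240 kg

v_e = Isp · g₀ = 847 × 9.80665 = 8306.2 m/s.
m₀/m_f = exp(Δv / v_e) = exp(2230 / 8306.2) = exp(0.2685) = 1.3080.
m_f = 5,260 / 1.3080 = 4,021.41 kg, so propellant = m₀ − m_f = 5,260 − 4,021.41 = 1,238.59 kg.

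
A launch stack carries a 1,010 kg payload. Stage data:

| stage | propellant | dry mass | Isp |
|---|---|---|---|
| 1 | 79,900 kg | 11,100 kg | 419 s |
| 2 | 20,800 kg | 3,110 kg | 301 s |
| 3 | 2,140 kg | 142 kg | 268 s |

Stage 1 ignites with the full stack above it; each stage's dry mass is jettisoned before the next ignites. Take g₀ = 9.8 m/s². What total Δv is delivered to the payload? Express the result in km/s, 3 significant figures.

Δv ≈ 11.7 km/s

Ignition mass of stage 1 = 79,900+11,100 + 20,800+3,110 + 2,140+142 + 1,010 = 118,202 kg.
Stage 1: m₀ = 118,202 kg, m_f = 118,202 − 79,900 = 38,302 kg; Δv = 419×9.8×ln(3.086) = 4106.2×1.1269 ≈ 4627 m/s.
Stage 2: m₀ = 27,202 kg, m_f = 27,202 − 20,800 = 6,402 kg; Δv = 301×9.8×ln(4.249) = 2949.8×1.4467 ≈ 4267 m/s.
Stage 3: m₀ = 3,292 kg, m_f = 3,292 − 2,140 = 1,152 kg; Δv = 268×9.8×ln(2.858) = 2626.4×1.0500 ≈ 2758 m/s.
Total Δv = 4627 + 4267 + 2758 = 11652 m/s.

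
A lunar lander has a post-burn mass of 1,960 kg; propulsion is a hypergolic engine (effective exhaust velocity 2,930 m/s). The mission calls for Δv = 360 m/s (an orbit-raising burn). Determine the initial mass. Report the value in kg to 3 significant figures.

Using Δv = v_e ln(m₀/m_f): m₀/m_f = exp(Δv / v_e) = exp(360 / 2930.0) = exp(0.1229) = 1.1307.
m₀ = m_f × 1.1307 = 1,960 × 1.1307 = 2,216.17 kg.

initial mass ≈ 2220 kg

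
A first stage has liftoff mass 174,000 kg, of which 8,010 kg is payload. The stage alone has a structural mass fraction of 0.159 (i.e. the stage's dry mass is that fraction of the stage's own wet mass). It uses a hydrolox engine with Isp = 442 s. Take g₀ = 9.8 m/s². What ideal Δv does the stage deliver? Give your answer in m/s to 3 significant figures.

Δv ≈ 7020 m/s

Stage wet mass = m₀ − payload = 174,000 − 8,010 = 165,990 kg.
Stage dry mass = ε × stage wet mass = 0.159 × 165,990 = 26,392.4 kg.
Burnout mass m_f = stage dry + payload = 26,392.4 + 8,010 = 34,402.4 kg.
v_e = Isp · g₀ = 442 × 9.8 = 4331.6 m/s.
Using Δv = v_e ln(m₀/m_f): Δv = v_e · ln(174,000/34,402.4) = 4331.6 × ln(5.058) = 4331.6 × 1.6209 ≈ 7021 m/s.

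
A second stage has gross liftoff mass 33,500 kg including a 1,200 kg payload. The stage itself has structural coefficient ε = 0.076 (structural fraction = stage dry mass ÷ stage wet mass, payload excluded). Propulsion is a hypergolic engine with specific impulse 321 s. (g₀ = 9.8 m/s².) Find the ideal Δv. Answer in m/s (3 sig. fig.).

Stage wet mass = m₀ − payload = 33,500 − 1,200 = 32,300 kg.
Stage dry mass = ε × stage wet mass = 0.076 × 32,300 = 2,454.8 kg.
Burnout mass m_f = stage dry + payload = 2,454.8 + 1,200 = 3,654.8 kg.
v_e = Isp · g₀ = 321 × 9.8 = 3145.8 m/s.
Δv = v_e · ln(33,500/3,654.8) = 3145.8 × ln(9.166) = 3145.8 × 2.2155 ≈ 6970 m/s.

Δv ≈ 6970 m/s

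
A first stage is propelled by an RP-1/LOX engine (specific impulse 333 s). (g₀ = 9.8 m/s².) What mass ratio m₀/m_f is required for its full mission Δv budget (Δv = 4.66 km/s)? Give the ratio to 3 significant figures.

v_e = Isp · g₀ = 333 × 9.8 = 3263.4 m/s.
Rocket equation: m₀/m_f = exp(Δv / v_e) = exp(4660 / 3263.4) = exp(1.4280) = 4.1702.

mass ratio ≈ 4.17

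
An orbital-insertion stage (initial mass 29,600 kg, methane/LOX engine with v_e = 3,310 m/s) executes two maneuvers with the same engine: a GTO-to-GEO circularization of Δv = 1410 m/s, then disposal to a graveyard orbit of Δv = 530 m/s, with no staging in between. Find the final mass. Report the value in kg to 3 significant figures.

final mass ≈ 16500 kg

After the first burn: m = 29600 × exp(−1410/3310.0) = 29600 × 0.65313 = 19,332.6 kg.
After the second burn: m = 19,332.6 × exp(−530/3310.0) = 19,332.6 × 0.85204 = 16,472.1 kg.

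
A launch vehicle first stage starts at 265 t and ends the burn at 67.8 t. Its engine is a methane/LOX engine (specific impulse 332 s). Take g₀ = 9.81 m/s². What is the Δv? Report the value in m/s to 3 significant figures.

Δv ≈ 4440 m/s

v_e = Isp · g₀ = 332 × 9.81 = 3256.9 m/s.
Δv = v_e · ln(m₀/m_f) = 3256.9 × ln(3.909) = 3256.9 × 1.3632 ≈ 4439.7 m/s.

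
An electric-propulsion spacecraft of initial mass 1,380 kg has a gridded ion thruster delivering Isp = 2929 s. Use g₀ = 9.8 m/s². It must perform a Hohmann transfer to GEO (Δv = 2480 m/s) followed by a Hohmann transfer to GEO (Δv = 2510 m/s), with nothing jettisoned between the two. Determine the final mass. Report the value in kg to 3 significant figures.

v_e = Isp · g₀ = 2929 × 9.8 = 28704.2 m/s.
After the first burn: m = 1380 × exp(−2480/28704.2) = 1380 × 0.91723 = 1,265.78 kg.
After the second burn: m = 1,265.78 × exp(−2510/28704.2) = 1,265.78 × 0.91627 = 1,159.8 kg.

final mass ≈ 1160 kg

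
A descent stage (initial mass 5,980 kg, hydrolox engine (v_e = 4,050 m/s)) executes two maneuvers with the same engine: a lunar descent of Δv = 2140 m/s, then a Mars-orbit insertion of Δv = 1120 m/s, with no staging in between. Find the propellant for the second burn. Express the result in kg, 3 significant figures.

propellant for the second burn ≈ 852 kg

After the first burn: m = 5980 × exp(−2140/4050.0) = 5980 × 0.58955 = 3,525.51 kg.
After the second burn: m = 3,525.51 × exp(−1120/4050.0) = 3,525.51 × 0.75840 = 2,673.75 kg.
Second-burn propellant = 3,525.51 − 2,673.75 = 851.76 kg.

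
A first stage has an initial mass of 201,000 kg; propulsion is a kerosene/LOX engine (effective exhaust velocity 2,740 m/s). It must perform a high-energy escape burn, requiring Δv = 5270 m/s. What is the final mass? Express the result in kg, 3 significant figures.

By the Tsiolkovsky rocket equation, m₀/m_f = exp(Δv / v_e) = exp(5270 / 2740.0) = exp(1.9234) = 6.8439.
m_f = m₀ / 6.8439 = 201,000 / 6.8439 = 29,369.2 kg.

final mass ≈ 29400 kg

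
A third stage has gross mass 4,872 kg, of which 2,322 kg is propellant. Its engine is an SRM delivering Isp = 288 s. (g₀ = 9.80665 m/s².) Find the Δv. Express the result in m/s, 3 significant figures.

v_e = Isp · g₀ = 288 × 9.80665 = 2824.3 m/s.
m_f = m₀ − m_prop = 4,872 − 2,322 = 2,550 kg.
By the Tsiolkovsky rocket equation, Δv = v_e · ln(m₀/m_f) = 2824.3 × ln(1.911) = 2824.3 × 0.6474 ≈ 1828.5 m/s.

Δv ≈ 1830 m/s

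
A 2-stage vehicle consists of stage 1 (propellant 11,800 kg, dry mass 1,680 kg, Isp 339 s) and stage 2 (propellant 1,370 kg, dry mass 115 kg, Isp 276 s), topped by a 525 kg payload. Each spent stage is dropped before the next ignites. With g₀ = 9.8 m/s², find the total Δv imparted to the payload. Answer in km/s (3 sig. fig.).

Δv ≈ 7.86 km/s

Ignition mass of stage 1 = 11,800+1,680 + 1,370+115 + 525 = 15,490 kg.
Stage 1: m₀ = 15,490 kg, m_f = 15,490 − 11,800 = 3,690 kg; Δv = 339×9.8×ln(4.198) = 3322.2×1.4346 ≈ 4766 m/s.
Stage 2: m₀ = 2,010 kg, m_f = 2,010 − 1,370 = 640 kg; Δv = 276×9.8×ln(3.141) = 2704.8×1.1444 ≈ 3095 m/s.
Total Δv = 4766 + 3095 = 7861 m/s.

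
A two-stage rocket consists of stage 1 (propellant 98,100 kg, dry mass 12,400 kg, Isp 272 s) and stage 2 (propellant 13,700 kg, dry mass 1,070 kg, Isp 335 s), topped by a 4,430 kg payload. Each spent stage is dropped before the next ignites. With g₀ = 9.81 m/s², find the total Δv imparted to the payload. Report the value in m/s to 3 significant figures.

Ignition mass of stage 1 = 98,100+12,400 + 13,700+1,070 + 4,430 = 129,700 kg.
Stage 1: m₀ = 129,700 kg, m_f = 129,700 − 98,100 = 31,600 kg; Δv = 272×9.81×ln(4.104) = 2668.3×1.4121 ≈ 3768 m/s.
Stage 2: m₀ = 19,200 kg, m_f = 19,200 − 13,700 = 5,500 kg; Δv = 335×9.81×ln(3.491) = 3286.4×1.2502 ≈ 4108 m/s.
Total Δv = 3768 + 4108 = 7876 m/s.

Δv ≈ 7880 m/s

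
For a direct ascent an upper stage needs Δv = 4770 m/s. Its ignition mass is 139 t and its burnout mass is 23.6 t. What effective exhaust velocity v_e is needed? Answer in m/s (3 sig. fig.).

ln(m₀/m_f) = ln(139000/23600) = ln(5.89) = 1.7732.
By the Tsiolkovsky rocket equation, v_e = Δv / ln(m₀/m_f) = 4770 / 1.7732 = 2690.0 m/s.

v_e ≈ 2690 m/s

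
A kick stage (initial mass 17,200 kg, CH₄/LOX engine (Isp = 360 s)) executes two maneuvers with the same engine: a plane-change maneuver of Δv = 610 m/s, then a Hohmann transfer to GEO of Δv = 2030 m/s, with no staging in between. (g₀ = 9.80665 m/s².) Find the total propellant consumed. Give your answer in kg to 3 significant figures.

total propellant consumed ≈ 9060 kg

v_e = Isp · g₀ = 360 × 9.80665 = 3530.4 m/s.
After the first burn: m = 17200 × exp(−610/3530.4) = 17200 × 0.84132 = 14,470.7 kg.
After the second burn: m = 14,470.7 × exp(−2030/3530.4) = 14,470.7 × 0.56270 = 8,142.66 kg.
Total propellant = m₀ − m_final = 17200 − 8,142.66 = 9,057.34 kg.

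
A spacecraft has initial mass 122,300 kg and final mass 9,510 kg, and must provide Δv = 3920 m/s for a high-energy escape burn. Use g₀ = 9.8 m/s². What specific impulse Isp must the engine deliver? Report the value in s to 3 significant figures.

Isp ≈ 157 s

ln(m₀/m_f) = ln(122300/9510) = ln(12.86) = 2.5541.
v_e = Δv / ln(m₀/m_f) = 3920 / 2.5541 = 1534.8 m/s.
Isp = v_e / g₀ = 1534.8 / 9.8 = 156.6 s.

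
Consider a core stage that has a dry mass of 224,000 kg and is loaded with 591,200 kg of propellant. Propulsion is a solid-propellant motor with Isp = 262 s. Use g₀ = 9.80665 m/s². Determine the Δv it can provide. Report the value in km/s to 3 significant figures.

Δv ≈ 3.32 km/s

v_e = Isp · g₀ = 262 × 9.80665 = 2569.3 m/s.
m₀ = m_dry + m_prop = 224,000 + 591,200 = 815,200 kg.
Δv = v_e · ln(m₀/m_f) = 2569.3 × ln(3.639) = 2569.3 × 1.2918 ≈ 3319.0 m/s.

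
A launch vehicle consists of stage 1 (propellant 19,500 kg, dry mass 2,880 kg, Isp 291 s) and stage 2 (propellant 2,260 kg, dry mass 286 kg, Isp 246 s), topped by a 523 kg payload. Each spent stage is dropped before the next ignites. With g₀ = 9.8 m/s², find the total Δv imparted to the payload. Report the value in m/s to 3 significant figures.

Δv ≈ 7360 m/s

Ignition mass of stage 1 = 19,500+2,880 + 2,260+286 + 523 = 25,449 kg.
Stage 1: m₀ = 25,449 kg, m_f = 25,449 − 19,500 = 5,949 kg; Δv = 291×9.8×ln(4.278) = 2851.8×1.4535 ≈ 4145 m/s.
Stage 2: m₀ = 3,069 kg, m_f = 3,069 − 2,260 = 809 kg; Δv = 246×9.8×ln(3.794) = 2410.8×1.3333 ≈ 3214 m/s.
Total Δv = 4145 + 3214 = 7359 m/s.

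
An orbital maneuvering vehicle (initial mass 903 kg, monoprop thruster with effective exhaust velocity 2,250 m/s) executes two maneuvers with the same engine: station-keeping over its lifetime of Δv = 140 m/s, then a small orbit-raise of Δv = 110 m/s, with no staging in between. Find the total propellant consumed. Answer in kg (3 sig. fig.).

After the first burn: m = 903 × exp(−140/2250.0) = 903 × 0.93967 = 848.522 kg.
After the second burn: m = 848.522 × exp(−110/2250.0) = 848.522 × 0.95229 = 808.039 kg.
Total propellant = m₀ − m_final = 903 − 808.039 = 94.961 kg.

total propellant consumed ≈ 95.0 kg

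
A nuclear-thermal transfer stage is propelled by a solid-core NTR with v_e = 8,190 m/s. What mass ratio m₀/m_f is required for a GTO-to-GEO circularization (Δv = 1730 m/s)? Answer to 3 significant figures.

mass ratio ≈ 1.24

Using Δv = v_e ln(m₀/m_f): m₀/m_f = exp(Δv / v_e) = exp(1730 / 8190.0) = exp(0.2112) = 1.2352.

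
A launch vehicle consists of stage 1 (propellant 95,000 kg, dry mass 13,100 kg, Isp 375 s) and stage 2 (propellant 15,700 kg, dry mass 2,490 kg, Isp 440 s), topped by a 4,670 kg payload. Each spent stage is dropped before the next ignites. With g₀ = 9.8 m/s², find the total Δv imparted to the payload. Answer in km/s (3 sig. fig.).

Δv ≈ 9.76 km/s

Ignition mass of stage 1 = 95,000+13,100 + 15,700+2,490 + 4,670 = 130,960 kg.
Stage 1: m₀ = 130,960 kg, m_f = 130,960 − 95,000 = 35,960 kg; Δv = 375×9.8×ln(3.642) = 3675.0×1.2925 ≈ 4750 m/s.
Stage 2: m₀ = 22,860 kg, m_f = 22,860 − 15,700 = 7,160 kg; Δv = 440×9.8×ln(3.193) = 4312.0×1.1609 ≈ 5006 m/s.
Total Δv = 4750 + 5006 = 9756 m/s.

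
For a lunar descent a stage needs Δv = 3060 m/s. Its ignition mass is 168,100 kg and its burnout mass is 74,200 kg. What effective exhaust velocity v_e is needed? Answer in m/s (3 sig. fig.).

ln(m₀/m_f) = ln(168100/74200) = ln(2.265) = 0.8178.
From the ideal rocket equation, v_e = Δv / ln(m₀/m_f) = 3060 / 0.8178 = 3741.8 m/s.

v_e ≈ 3740 m/s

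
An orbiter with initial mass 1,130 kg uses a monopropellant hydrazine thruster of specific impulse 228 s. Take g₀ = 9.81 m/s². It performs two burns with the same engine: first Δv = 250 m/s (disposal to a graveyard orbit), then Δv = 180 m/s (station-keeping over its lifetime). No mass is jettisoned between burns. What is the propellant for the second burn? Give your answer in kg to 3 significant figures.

v_e = Isp · g₀ = 228 × 9.81 = 2236.7 m/s.
After the first burn: m = 1130 × exp(−250/2236.7) = 1130 × 0.89425 = 1,010.5 kg.
After the second burn: m = 1,010.5 × exp(−180/2236.7) = 1,010.5 × 0.92268 = 932.368 kg.
Second-burn propellant = 1,010.5 − 932.368 = 78.132 kg.

propellant for the second burn ≈ 78.1 kg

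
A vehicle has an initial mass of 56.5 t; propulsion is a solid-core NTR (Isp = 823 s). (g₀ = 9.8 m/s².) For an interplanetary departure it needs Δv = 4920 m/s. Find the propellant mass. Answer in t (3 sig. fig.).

propellant mass ≈ 25.8 t

v_e = Isp · g₀ = 823 × 9.8 = 8065.4 m/s.
Using Δv = v_e ln(m₀/m_f): m₀/m_f = exp(Δv / v_e) = exp(4920 / 8065.4) = exp(0.6100) = 1.8405.
m_f = 56.5 / 1.8405 = 30.6982 t, so propellant = m₀ − m_f = 56.5 − 30.6982 = 25.8018 t.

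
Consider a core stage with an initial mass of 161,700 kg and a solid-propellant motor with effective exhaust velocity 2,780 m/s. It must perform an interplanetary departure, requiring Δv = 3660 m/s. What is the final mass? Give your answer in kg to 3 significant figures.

m₀/m_f = exp(Δv / v_e) = exp(3660 / 2780.0) = exp(1.3165) = 3.7305.
m_f = m₀ / 3.7305 = 161,700 / 3.7305 = 43,345.4 kg.

final mass ≈ 43300 kg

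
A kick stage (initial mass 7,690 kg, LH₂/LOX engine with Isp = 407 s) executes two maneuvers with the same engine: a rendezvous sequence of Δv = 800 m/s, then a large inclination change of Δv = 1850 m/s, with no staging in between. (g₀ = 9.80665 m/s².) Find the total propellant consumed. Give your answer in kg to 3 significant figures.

v_e = Isp · g₀ = 407 × 9.80665 = 3991.3 m/s.
After the first burn: m = 7690 × exp(−800/3991.3) = 7690 × 0.81837 = 6,293.27 kg.
After the second burn: m = 6,293.27 × exp(−1850/3991.3) = 6,293.27 × 0.62907 = 3,958.91 kg.
Total propellant = m₀ − m_final = 7690 − 3,958.91 = 3,731.09 kg.

total propellant consumed ≈ 3730 kg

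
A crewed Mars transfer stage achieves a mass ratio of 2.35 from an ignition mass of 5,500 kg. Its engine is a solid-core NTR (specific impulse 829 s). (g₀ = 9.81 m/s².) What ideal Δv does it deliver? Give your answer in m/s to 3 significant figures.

v_e = Isp · g₀ = 829 × 9.81 = 8132.5 m/s.
From the ideal rocket equation, Δv = v_e · ln(2.35) = 8132.5 × 0.8544 ≈ 6948.5 m/s.

Δv ≈ 6950 m/s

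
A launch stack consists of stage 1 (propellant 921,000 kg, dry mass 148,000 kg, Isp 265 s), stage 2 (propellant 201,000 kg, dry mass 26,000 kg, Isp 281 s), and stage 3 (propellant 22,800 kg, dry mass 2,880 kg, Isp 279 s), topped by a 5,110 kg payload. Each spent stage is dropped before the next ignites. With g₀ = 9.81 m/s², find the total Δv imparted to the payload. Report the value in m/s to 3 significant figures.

Δv ≈ 10900 m/s

Ignition mass of stage 1 = 921,000+148,000 + 201,000+26,000 + 22,800+2,880 + 5,110 = 1,326,790 kg.
Stage 1: m₀ = 1,326,790 kg, m_f = 1,326,790 − 921,000 = 405,790 kg; Δv = 265×9.81×ln(3.27) = 2599.7×1.1847 ≈ 3080 m/s.
Stage 2: m₀ = 257,790 kg, m_f = 257,790 − 201,000 = 56,790 kg; Δv = 281×9.81×ln(4.539) = 2756.6×1.5128 ≈ 4170 m/s.
Stage 3: m₀ = 30,790 kg, m_f = 30,790 − 22,800 = 7,990 kg; Δv = 279×9.81×ln(3.854) = 2737.0×1.3490 ≈ 3692 m/s.
Total Δv = 3080 + 4170 + 3692 = 10942 m/s.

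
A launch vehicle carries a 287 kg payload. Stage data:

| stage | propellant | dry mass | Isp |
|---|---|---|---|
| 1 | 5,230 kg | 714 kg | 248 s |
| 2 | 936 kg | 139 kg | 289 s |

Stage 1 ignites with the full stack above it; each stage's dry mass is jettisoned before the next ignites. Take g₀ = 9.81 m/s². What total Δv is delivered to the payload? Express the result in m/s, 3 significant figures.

Δv ≈ 6360 m/s

Ignition mass of stage 1 = 5,230+714 + 936+139 + 287 = 7,306 kg.
Stage 1: m₀ = 7,306 kg, m_f = 7,306 − 5,230 = 2,076 kg; Δv = 248×9.81×ln(3.519) = 2432.9×1.2583 ≈ 3061 m/s.
Stage 2: m₀ = 1,362 kg, m_f = 1,362 − 936 = 426 kg; Δv = 289×9.81×ln(3.197) = 2835.1×1.1623 ≈ 3295 m/s.
Total Δv = 3061 + 3295 = 6356 m/s.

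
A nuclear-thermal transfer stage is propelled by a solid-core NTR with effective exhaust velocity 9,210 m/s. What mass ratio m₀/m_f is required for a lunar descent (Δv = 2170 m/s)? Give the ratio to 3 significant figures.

mass ratio ≈ 1.27

Rocket equation: m₀/m_f = exp(Δv / v_e) = exp(2170 / 9210.0) = exp(0.2356) = 1.2657.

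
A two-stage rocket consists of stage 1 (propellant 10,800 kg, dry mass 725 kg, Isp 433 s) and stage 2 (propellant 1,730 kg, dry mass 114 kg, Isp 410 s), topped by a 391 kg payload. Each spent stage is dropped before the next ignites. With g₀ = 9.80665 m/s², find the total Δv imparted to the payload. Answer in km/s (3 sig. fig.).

Δv ≈ 12.5 km/s

Ignition mass of stage 1 = 10,800+725 + 1,730+114 + 391 = 13,760 kg.
Stage 1: m₀ = 13,760 kg, m_f = 13,760 − 10,800 = 2,960 kg; Δv = 433×9.80665×ln(4.649) = 4246.3×1.5366 ≈ 6525 m/s.
Stage 2: m₀ = 2,235 kg, m_f = 2,235 − 1,730 = 505 kg; Δv = 410×9.80665×ln(4.426) = 4020.7×1.4874 ≈ 5981 m/s.
Total Δv = 6525 + 5981 = 12506 m/s.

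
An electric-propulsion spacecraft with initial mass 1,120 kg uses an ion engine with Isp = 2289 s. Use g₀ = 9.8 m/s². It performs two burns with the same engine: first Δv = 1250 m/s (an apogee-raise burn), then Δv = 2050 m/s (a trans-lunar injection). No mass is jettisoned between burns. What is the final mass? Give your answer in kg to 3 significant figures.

v_e = Isp · g₀ = 2289 × 9.8 = 22432.2 m/s.
After the first burn: m = 1120 × exp(−1250/22432.2) = 1120 × 0.94580 = 1,059.3 kg.
After the second burn: m = 1,059.3 × exp(−2050/22432.2) = 1,059.3 × 0.91266 = 966.781 kg.

final mass ≈ 967 kg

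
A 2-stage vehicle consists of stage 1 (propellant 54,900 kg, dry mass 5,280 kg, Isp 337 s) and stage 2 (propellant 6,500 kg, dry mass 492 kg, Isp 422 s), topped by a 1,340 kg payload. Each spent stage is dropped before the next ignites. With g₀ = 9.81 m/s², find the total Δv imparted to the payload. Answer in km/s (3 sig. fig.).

Ignition mass of stage 1 = 54,900+5,280 + 6,500+492 + 1,340 = 68,512 kg.
Stage 1: m₀ = 68,512 kg, m_f = 68,512 − 54,900 = 13,612 kg; Δv = 337×9.81×ln(5.033) = 3306.0×1.6161 ≈ 5343 m/s.
Stage 2: m₀ = 8,332 kg, m_f = 8,332 − 6,500 = 1,832 kg; Δv = 422×9.81×ln(4.548) = 4139.8×1.5147 ≈ 6271 m/s.
Total Δv = 5343 + 6271 = 11614 m/s.

Δv ≈ 11.6 km/s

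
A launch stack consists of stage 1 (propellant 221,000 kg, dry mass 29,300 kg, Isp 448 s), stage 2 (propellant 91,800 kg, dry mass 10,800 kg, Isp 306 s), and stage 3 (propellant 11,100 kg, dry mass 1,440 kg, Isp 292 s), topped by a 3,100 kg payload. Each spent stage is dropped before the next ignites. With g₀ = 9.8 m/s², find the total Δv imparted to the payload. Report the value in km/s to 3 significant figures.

Δv ≈ 12.1 km/s

Ignition mass of stage 1 = 221,000+29,300 + 91,800+10,800 + 11,100+1,440 + 3,100 = 368,540 kg.
Stage 1: m₀ = 368,540 kg, m_f = 368,540 − 221,000 = 147,540 kg; Δv = 448×9.8×ln(2.498) = 4390.4×0.9154 ≈ 4019 m/s.
Stage 2: m₀ = 118,240 kg, m_f = 118,240 − 91,800 = 26,440 kg; Δv = 306×9.8×ln(4.472) = 2998.8×1.4978 ≈ 4492 m/s.
Stage 3: m₀ = 15,640 kg, m_f = 15,640 − 11,100 = 4,540 kg; Δv = 292×9.8×ln(3.445) = 2861.6×1.2369 ≈ 3540 m/s.
Total Δv = 4019 + 4492 + 3540 = 12051 m/s.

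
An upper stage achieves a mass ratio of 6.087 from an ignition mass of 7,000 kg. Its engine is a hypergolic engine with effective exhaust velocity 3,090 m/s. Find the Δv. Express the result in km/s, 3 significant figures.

Δv ≈ 5.58 km/s

Δv = v_e · ln(6.087) = 3090.0 × 1.8062 ≈ 5581.0 m/s.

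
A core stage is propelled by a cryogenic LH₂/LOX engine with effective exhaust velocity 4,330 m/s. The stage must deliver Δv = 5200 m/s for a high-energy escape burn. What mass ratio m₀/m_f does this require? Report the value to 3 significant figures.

Using Δv = v_e ln(m₀/m_f): m₀/m_f = exp(Δv / v_e) = exp(5200 / 4330.0) = exp(1.2009) = 3.3232.

mass ratio ≈ 3.32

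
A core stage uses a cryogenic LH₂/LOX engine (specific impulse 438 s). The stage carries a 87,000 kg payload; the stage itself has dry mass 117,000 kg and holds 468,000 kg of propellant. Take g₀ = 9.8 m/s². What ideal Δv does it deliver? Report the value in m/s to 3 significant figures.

Δv ≈ 5120 m/s

v_e = Isp · g₀ = 438 × 9.8 = 4292.4 m/s.
m₀ = payload + dry + propellant = 87,000 + 117,000 + 468,000 = 672,000 kg.
m_f = payload + dry = 87,000 + 117,000 = 204,000 kg.
By the Tsiolkovsky rocket equation, Δv = v_e · ln(m₀/m_f) = 4292.4 × ln(3.294) = 4292.4 × 1.1921 ≈ 5117.1 m/s.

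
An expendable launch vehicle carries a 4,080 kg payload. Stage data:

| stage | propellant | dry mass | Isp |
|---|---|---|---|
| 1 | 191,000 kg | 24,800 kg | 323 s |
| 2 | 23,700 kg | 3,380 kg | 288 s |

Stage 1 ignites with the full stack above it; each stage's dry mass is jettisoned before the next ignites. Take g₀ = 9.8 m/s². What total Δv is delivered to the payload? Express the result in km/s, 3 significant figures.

Δv ≈ 8.73 km/s

Ignition mass of stage 1 = 191,000+24,800 + 23,700+3,380 + 4,080 = 246,960 kg.
Stage 1: m₀ = 246,960 kg, m_f = 246,960 − 191,000 = 55,960 kg; Δv = 323×9.8×ln(4.413) = 3165.4×1.4846 ≈ 4699 m/s.
Stage 2: m₀ = 31,160 kg, m_f = 31,160 − 23,700 = 7,460 kg; Δv = 288×9.8×ln(4.177) = 2822.4×1.4296 ≈ 4035 m/s.
Total Δv = 4699 + 4035 = 8734 m/s.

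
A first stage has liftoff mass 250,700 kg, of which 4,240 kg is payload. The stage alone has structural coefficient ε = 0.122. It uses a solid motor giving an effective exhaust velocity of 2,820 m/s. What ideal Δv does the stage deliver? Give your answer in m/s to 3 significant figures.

Δv ≈ 5610 m/s

Stage wet mass = m₀ − payload = 250,700 − 4,240 = 246,460 kg.
Stage dry mass = ε × stage wet mass = 0.122 × 246,460 = 30,068.1 kg.
Burnout mass m_f = stage dry + payload = 30,068.1 + 4,240 = 34,308.1 kg.
From the ideal rocket equation, Δv = v_e · ln(250,700/34,308.1) = 2820.0 × ln(7.307) = 2820.0 × 1.9889 ≈ 5609 m/s.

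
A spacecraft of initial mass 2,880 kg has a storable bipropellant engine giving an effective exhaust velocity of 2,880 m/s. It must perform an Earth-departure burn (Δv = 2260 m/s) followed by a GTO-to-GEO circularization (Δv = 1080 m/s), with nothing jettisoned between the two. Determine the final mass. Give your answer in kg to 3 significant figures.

After the first burn: m = 2880 × exp(−2260/2880.0) = 2880 × 0.45625 = 1,314 kg.
After the second burn: m = 1,314 × exp(−1080/2880.0) = 1,314 × 0.68729 = 903.099 kg.

final mass ≈ 903 kg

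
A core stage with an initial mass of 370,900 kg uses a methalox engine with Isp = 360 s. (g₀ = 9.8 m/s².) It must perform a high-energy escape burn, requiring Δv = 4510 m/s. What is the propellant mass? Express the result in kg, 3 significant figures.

propellant mass ≈ 268000 kg

v_e = Isp · g₀ = 360 × 9.8 = 3528.0 m/s.
From the ideal rocket equation, m₀/m_f = exp(Δv / v_e) = exp(4510 / 3528.0) = exp(1.2783) = 3.5907.
m_f = 370,900 / 3.5907 = 103,295 kg, so propellant = m₀ − m_f = 370,900 − 103,295 = 267,605 kg.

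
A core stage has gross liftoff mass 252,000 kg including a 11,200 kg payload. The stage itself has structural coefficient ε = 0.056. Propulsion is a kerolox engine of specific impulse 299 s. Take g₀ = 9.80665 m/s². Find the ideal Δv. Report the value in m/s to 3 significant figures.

Δv ≈ 6810 m/s

Stage wet mass = m₀ − payload = 252,000 − 11,200 = 240,800 kg.
Stage dry mass = ε × stage wet mass = 0.056 × 240,800 = 13,484.8 kg.
Burnout mass m_f = stage dry + payload = 13,484.8 + 11,200 = 24,684.8 kg.
v_e = Isp · g₀ = 299 × 9.80665 = 2932.2 m/s.
From the ideal rocket equation, Δv = v_e · ln(252,000/24,684.8) = 2932.2 × ln(10.21) = 2932.2 × 2.3232 ≈ 6812 m/s.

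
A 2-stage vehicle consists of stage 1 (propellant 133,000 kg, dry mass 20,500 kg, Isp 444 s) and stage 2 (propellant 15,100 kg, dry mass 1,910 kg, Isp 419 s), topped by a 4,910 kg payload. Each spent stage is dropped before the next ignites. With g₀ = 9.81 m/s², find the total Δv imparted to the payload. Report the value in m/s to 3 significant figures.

Ignition mass of stage 1 = 133,000+20,500 + 15,100+1,910 + 4,910 = 175,420 kg.
Stage 1: m₀ = 175,420 kg, m_f = 175,420 − 133,000 = 42,420 kg; Δv = 444×9.81×ln(4.135) = 4355.6×1.4196 ≈ 6183 m/s.
Stage 2: m₀ = 21,920 kg, m_f = 21,920 − 15,100 = 6,820 kg; Δv = 419×9.81×ln(3.214) = 4110.4×1.1675 ≈ 4799 m/s.
Total Δv = 6183 + 4799 = 10982 m/s.

Δv ≈ 11000 m/s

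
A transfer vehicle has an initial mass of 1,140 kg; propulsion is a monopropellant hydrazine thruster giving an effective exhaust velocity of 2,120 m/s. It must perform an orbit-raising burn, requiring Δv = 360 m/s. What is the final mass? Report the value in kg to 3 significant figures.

By the Tsiolkovsky rocket equation, m₀/m_f = exp(Δv / v_e) = exp(360 / 2120.0) = exp(0.1698) = 1.1851.
m_f = m₀ / 1.1851 = 1,140 / 1.1851 = 961.944 kg.

final mass ≈ 962 kg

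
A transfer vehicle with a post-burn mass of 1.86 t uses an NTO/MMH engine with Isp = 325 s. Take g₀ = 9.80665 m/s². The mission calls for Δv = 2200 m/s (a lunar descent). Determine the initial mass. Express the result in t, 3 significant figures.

v_e = Isp · g₀ = 325 × 9.80665 = 3187.2 m/s.
Rocket equation: m₀/m_f = exp(Δv / v_e) = exp(2200 / 3187.2) = exp(0.6903) = 1.9943.
m₀ = m_f × 1.9943 = 1.86 × 1.9943 = 3.7094 t.

initial mass ≈ 3.71 t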